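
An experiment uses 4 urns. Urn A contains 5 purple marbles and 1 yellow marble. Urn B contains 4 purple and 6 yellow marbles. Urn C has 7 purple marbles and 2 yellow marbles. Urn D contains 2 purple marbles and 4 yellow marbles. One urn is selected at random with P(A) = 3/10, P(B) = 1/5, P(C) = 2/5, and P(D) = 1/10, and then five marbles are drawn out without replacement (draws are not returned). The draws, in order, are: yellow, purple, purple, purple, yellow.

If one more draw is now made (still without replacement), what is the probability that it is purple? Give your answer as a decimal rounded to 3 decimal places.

0.760

Under each hypothesis, the probability of the observed sequence is: P(data | urn A) = (1/6)(5/5)(4/4)(3/3)(0/2) = 0; P(data | urn B) = (6/10)(4/9)(3/8)(2/7)(5/6) = 1/42; P(data | urn C) = (2/9)(7/8)(6/7)(5/6)(1/5) = 1/36; P(data | urn D) = (4/6)(2/5)(1/4)(0/3) = 0.
The prior-weighted likelihoods are 3/10 · 0 = 0, 1/5 · 1/42 = 1/210, 2/5 · 1/36 = 1/90, 1/10 · 0 = 0; with total 1/63.
Dividing through by the total gives posterior P(urn A | data) = 0, P(urn B | data) = 3/10, P(urn C | data) = 7/10, P(urn D | data) = 0.
So P(purple next | data) = Σ P(purple next | H) P(H | data) = (1/5)(3/10) + (1)(7/10) = 19/25.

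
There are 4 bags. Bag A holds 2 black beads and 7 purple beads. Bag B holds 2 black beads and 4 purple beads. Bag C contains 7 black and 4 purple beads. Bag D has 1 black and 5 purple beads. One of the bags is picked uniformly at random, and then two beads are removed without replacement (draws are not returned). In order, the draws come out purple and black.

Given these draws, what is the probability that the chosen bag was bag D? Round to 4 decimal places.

0.1889

The likelihood of the observed sequence under each hypothesis: P(data | bag A) = (7/9)(2/8) = 0.19444; P(data | bag B) = (4/6)(2/5) = 0.26667; P(data | bag C) = (4/11)(7/10) = 0.25455; P(data | bag D) = (5/6)(1/5) = 0.16667.
The prior-weighted likelihoods are 1/4 · 0.19444 = 0.048611, 1/4 · 0.26667 = 0.066667, 1/4 · 0.25455 = 0.063636, 1/4 · 0.16667 = 0.041667; these sum to 0.22058.
So P(bag D | data) = (0.041667) / (0.22058) = 0.1889.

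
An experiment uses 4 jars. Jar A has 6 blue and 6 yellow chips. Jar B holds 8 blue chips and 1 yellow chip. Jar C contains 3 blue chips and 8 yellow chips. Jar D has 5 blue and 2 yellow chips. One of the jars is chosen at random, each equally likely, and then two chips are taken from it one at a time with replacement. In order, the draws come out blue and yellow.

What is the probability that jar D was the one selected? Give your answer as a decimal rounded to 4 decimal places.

The likelihood of the observed sequence under each hypothesis: P(data | jar A) = (6/12)(6/12) = 0.25; P(data | jar B) = (8/9)(1/9) = 0.098765; P(data | jar C) = (3/11)(8/11) = 0.19835; P(data | jar D) = (5/7)(2/7) = 0.20408.
Multiplying each by its prior: 1/4 · 0.25 = 0.0625, 1/4 · 0.098765 = 0.024691, 1/4 · 0.19835 = 0.049587, 1/4 · 0.20408 = 0.05102; summing to 0.1878.
Therefore the posterior P(jar D | data) = (0.05102) / (0.1878) = 0.27168.

0.2717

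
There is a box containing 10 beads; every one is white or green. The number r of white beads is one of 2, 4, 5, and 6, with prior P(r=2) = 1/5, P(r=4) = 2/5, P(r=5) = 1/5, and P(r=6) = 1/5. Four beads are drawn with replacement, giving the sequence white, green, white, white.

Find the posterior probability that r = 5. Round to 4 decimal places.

0.2693

For each hypothesis, P(data | H) works out to: P(data | r = 2) = (2/10)(8/10)(2/10)(2/10) = 0.0064; P(data | r = 4) = (4/10)(6/10)(4/10)(4/10) = 0.0384; P(data | r = 5) = (5/10)(5/10)(5/10)(5/10) = 0.0625; P(data | r = 6) = (6/10)(4/10)(6/10)(6/10) = 0.0864.
The prior-weighted likelihoods are 1/5 · 0.0064 = 0.00128, 2/5 · 0.0384 = 0.01536, 1/5 · 0.0625 = 0.0125, 1/5 · 0.0864 = 0.01728; with total 0.04642.
Therefore the posterior P(r = 5 | data) = (0.0125) / (0.04642) = 0.26928.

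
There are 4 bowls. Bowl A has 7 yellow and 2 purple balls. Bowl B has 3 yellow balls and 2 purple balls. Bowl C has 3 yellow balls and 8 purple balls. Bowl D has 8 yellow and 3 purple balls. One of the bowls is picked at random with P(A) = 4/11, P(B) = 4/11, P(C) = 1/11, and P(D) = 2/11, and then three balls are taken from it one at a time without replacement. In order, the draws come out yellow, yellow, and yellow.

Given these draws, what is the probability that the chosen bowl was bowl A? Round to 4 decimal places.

0.6057

The likelihood of the observed sequence under each hypothesis: P(data | bowl A) = (7/9)(6/8)(5/7) = 0.41667; P(data | bowl B) = (3/5)(2/4)(1/3) = 0.1; P(data | bowl C) = (3/11)(2/10)(1/9) = 0.0060606; P(data | bowl D) = (8/11)(7/10)(6/9) = 0.33939.
Multiplying each by its prior: 4/11 · 0.41667 = 0.15152, 4/11 · 0.1 = 0.036364, 1/11 · 0.0060606 = 0.00055096, 2/11 · 0.33939 = 0.061708; these sum to 0.25014.
So P(bowl A | data) = (0.15152) / (0.25014) = 0.60573.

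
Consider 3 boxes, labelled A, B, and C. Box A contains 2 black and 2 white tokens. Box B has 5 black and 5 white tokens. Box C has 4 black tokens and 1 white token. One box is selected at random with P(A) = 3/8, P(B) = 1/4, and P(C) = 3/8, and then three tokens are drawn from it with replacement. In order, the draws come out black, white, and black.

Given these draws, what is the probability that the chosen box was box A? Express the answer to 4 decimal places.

Under each hypothesis, the probability of the observed sequence is: P(data | box A) = (2/4)(2/4)(2/4) = 0.125; P(data | box B) = (5/10)(5/10)(5/10) = 0.125; P(data | box C) = (4/5)(1/5)(4/5) = 0.128.
Weighting by the prior gives 3/8 · 0.125 = 0.046875, 1/4 · 0.125 = 0.03125, 3/8 · 0.128 = 0.048; summing to 0.12612.
Therefore the posterior P(box A | data) = (0.046875) / (0.12612) = 0.37166.

0.3717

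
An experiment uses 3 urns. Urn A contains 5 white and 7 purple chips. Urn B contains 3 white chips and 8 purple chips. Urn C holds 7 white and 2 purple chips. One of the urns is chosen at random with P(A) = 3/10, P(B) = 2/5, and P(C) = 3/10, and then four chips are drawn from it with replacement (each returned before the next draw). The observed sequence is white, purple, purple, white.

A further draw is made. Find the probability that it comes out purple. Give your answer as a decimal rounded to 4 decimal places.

0.5604

Compute the likelihood of the observed sequence for each case: P(data | urn A) = (5/12)(7/12)(7/12)(5/12) = 0.059076; P(data | urn B) = (3/11)(8/11)(8/11)(3/11) = 0.039342; P(data | urn C) = (7/9)(2/9)(2/9)(7/9) = 0.029873.
The prior-weighted likelihoods are 3/10 · 0.059076 = 0.017723, 2/5 · 0.039342 = 0.015737, 3/10 · 0.029873 = 0.008962; with total 0.042421.
The posterior is then P(urn A | data) = 0.41778, P(urn B | data) = 0.37096, P(urn C | data) = 0.21126.
The predictive probability is P(purple next | data) = (7/12)(0.41778) + (8/11)(0.37096) + (2/9)(0.21126) = 0.56044.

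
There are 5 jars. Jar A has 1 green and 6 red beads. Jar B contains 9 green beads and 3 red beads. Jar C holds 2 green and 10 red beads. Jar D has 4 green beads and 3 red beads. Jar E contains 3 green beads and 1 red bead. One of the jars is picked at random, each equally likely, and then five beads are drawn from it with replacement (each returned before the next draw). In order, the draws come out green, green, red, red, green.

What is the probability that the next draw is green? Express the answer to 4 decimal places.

Under each hypothesis, the probability of the observed sequence is: P(data | jar A) = (1/7)(1/7)(6/7)(6/7)(1/7) = 0.002142; P(data | jar B) = (9/12)(9/12)(3/12)(3/12)(9/12) = 0.026367; P(data | jar C) = (2/12)(2/12)(10/12)(10/12)(2/12) = 0.003215; P(data | jar D) = (4/7)(4/7)(3/7)(3/7)(4/7) = 0.034271; P(data | jar E) = (3/4)(3/4)(1/4)(1/4)(3/4) = 0.026367.
Multiplying each by its prior: 1/5 · 0.002142 = 0.00042839, 1/5 · 0.026367 = 0.0052734, 1/5 · 0.003215 = 0.000643, 1/5 · 0.034271 = 0.0068543, 1/5 · 0.026367 = 0.0052734; summing to 0.018473.
The posterior is then P(jar A | data) = 0.023191, P(jar B | data) = 0.28547, P(jar C | data) = 0.034809, P(jar D | data) = 0.37105, P(jar E | data) = 0.28547.
The predictive probability is P(green next | data) = (1/7)(0.023191) + (3/4)(0.28547) + (1/6)(0.034809) + (4/7)(0.37105) + (3/4)(0.28547) = 0.64936.

0.6494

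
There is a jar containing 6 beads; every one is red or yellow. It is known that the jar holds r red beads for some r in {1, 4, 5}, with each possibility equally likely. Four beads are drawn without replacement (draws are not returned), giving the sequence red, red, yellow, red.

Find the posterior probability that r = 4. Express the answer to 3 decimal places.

For each hypothesis, P(data | H) works out to: P(data | r = 1) = (1/6)(0/5) = 0; P(data | r = 4) = (4/6)(3/5)(2/4)(2/3) = 2/15; P(data | r = 5) = (5/6)(4/5)(1/4)(3/3) = 1/6.
Weighting by the prior gives 1/3 · 0 = 0, 1/3 · 2/15 = 2/45, 1/3 · 1/6 = 1/18; summing to 1/10.
Therefore the posterior P(r = 4 | data) = (2/45) / (1/10) = 4/9.

0.444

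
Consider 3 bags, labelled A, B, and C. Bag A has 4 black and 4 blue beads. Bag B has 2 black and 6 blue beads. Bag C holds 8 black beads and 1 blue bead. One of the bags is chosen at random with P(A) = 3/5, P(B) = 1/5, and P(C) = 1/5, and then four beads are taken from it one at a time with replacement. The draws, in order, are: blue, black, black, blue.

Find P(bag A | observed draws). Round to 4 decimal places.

Under each hypothesis, the probability of the observed sequence is: P(data | bag A) = (4/8)(4/8)(4/8)(4/8) = 0.0625; P(data | bag B) = (6/8)(2/8)(2/8)(6/8) = 0.035156; P(data | bag C) = (1/9)(8/9)(8/9)(1/9) = 0.0097546.
Multiplying each by its prior: 3/5 · 0.0625 = 0.0375, 1/5 · 0.035156 = 0.0070313, 1/5 · 0.0097546 = 0.0019509; with total 0.046482.
By Bayes' rule, P(bag A | data) = (0.0375) / (0.046482) = 0.80676.

0.8068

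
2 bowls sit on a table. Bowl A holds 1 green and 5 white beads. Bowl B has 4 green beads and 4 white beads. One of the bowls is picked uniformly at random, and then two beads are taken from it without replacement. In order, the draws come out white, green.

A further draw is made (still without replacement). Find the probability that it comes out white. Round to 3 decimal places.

Under each hypothesis, the probability of the observed sequence is: P(data | bowl A) = (5/6)(1/5) = 1/6; P(data | bowl B) = (4/8)(4/7) = 2/7.
The prior-weighted likelihoods are 1/2 · 1/6 = 1/12, 1/2 · 2/7 = 1/7; with total 19/84.
Normalising, the posterior is P(bowl A | data) = 7/19, P(bowl B | data) = 12/19.
The predictive probability is P(white next | data) = (1)(7/19) + (1/2)(12/19) = 13/19.

0.684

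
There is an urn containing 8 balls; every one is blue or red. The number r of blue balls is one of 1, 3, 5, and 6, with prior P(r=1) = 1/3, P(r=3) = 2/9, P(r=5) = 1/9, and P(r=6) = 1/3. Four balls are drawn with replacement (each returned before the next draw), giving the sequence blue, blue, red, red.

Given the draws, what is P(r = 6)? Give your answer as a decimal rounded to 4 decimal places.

The likelihood of the observed sequence under each hypothesis: P(data | r = 1) = (1/8)(1/8)(7/8)(7/8) = 0.011963; P(data | r = 3) = (3/8)(3/8)(5/8)(5/8) = 0.054932; P(data | r = 5) = (5/8)(5/8)(3/8)(3/8) = 0.054932; P(data | r = 6) = (6/8)(6/8)(2/8)(2/8) = 0.035156.
Multiplying each by its prior: 1/3 · 0.011963 = 0.0039876, 2/9 · 0.054932 = 0.012207, 1/9 · 0.054932 = 0.0061035, 1/3 · 0.035156 = 0.011719; these sum to 0.034017.
Therefore the posterior P(r = 6 | data) = (0.011719) / (0.034017) = 0.3445.

0.3445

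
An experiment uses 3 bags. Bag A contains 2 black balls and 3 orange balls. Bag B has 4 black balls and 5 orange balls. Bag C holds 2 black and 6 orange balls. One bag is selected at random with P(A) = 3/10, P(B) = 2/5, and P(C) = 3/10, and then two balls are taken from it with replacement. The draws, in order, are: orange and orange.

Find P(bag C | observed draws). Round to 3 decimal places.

For each hypothesis, P(data | H) works out to: P(data | bag A) = (3/5)(3/5) = 0.36; P(data | bag B) = (5/9)(5/9) = 0.30864; P(data | bag C) = (6/8)(6/8) = 0.5625.
Weighting by the prior gives 3/10 · 0.36 = 0.108, 2/5 · 0.30864 = 0.12346, 3/10 · 0.5625 = 0.16875; summing to 0.40021.
Therefore the posterior P(bag C | data) = (0.16875) / (0.40021) = 0.42166.

0.422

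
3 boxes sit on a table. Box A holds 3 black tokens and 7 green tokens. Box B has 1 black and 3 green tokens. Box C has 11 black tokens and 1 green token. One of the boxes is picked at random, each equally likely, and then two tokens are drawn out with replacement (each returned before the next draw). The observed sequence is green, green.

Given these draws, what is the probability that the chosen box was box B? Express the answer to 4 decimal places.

0.5309

For each hypothesis, P(data | H) works out to: P(data | box A) = (7/10)(7/10) = 0.49; P(data | box B) = (3/4)(3/4) = 0.5625; P(data | box C) = (1/12)(1/12) = 0.0069444.
Weighting by the prior gives 1/3 · 0.49 = 0.16333, 1/3 · 0.5625 = 0.1875, 1/3 · 0.0069444 = 0.0023148; with total 0.35315.
Therefore the posterior P(box B | data) = (0.1875) / (0.35315) = 0.53094.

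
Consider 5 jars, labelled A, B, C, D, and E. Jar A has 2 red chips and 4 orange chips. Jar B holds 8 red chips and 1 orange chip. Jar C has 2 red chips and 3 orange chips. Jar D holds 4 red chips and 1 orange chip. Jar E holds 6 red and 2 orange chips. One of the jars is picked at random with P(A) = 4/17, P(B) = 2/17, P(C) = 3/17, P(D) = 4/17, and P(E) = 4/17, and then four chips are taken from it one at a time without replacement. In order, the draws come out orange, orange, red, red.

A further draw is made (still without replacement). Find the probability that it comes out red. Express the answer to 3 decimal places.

Under each hypothesis, the probability of the observed sequence is: P(data | jar A) = (4/6)(3/5)(2/4)(1/3) = 0.066667; P(data | jar B) = (1/9)(0/8) = 0; P(data | jar C) = (3/5)(2/4)(2/3)(1/2) = 0.1; P(data | jar D) = (1/5)(0/4) = 0; P(data | jar E) = (2/8)(1/7)(6/6)(5/5) = 0.035714.
The prior-weighted likelihoods are 4/17 · 0.066667 = 0.015686, 2/17 · 0 = 0, 3/17 · 0.1 = 0.017647, 4/17 · 0 = 0, 4/17 · 0.035714 = 0.0084034; these sum to 0.041737.
The posterior is then P(jar A | data) = 0.37584, P(jar B | data) = 0, P(jar C | data) = 0.42282, P(jar D | data) = 0, P(jar E | data) = 0.20134.
So P(red next | data) = Σ P(red next | H) P(H | data) = (0)(0.37584) + (0)(0.42282) + (1)(0.20134) = 0.20134.

0.201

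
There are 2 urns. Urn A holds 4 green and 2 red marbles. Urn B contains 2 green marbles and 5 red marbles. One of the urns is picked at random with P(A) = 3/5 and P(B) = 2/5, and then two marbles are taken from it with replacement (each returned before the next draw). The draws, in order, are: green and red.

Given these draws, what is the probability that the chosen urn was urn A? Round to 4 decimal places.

0.6203

Under each hypothesis, the probability of the observed sequence is: P(data | urn A) = (4/6)(2/6) = 2/9; P(data | urn B) = (2/7)(5/7) = 10/49.
The prior-weighted likelihoods are 3/5 · 2/9 = 2/15, 2/5 · 10/49 = 4/49; with total 158/735.
So P(urn A | data) = (2/15) / (158/735) = 49/79.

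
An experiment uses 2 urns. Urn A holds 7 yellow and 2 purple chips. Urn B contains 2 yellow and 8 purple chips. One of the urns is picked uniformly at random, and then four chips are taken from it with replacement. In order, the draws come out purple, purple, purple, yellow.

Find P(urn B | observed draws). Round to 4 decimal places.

0.9231

For each hypothesis, P(data | H) works out to: P(data | urn A) = (2/9)(2/9)(2/9)(7/9) = 0.0085353; P(data | urn B) = (8/10)(8/10)(8/10)(2/10) = 0.1024.
The prior-weighted likelihoods are 1/2 · 0.0085353 = 0.0042676, 1/2 · 0.1024 = 0.0512; summing to 0.055468.
So P(urn B | data) = (0.0512) / (0.055468) = 0.92306.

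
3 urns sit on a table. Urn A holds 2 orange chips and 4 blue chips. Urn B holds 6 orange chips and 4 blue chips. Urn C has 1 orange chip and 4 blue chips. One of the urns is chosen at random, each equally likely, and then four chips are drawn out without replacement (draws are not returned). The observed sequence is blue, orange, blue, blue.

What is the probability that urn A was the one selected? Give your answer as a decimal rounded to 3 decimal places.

0.368

The likelihood of the observed sequence under each hypothesis: P(data | urn A) = (4/6)(2/5)(3/4)(2/3) = 2/15; P(data | urn B) = (4/10)(6/9)(3/8)(2/7) = 1/35; P(data | urn C) = (4/5)(1/4)(3/3)(2/2) = 1/5.
Multiplying each by its prior: 1/3 · 2/15 = 2/45, 1/3 · 1/35 = 1/105, 1/3 · 1/5 = 1/15; summing to 38/315.
Therefore the posterior P(urn A | data) = (2/45) / (38/315) = 7/19.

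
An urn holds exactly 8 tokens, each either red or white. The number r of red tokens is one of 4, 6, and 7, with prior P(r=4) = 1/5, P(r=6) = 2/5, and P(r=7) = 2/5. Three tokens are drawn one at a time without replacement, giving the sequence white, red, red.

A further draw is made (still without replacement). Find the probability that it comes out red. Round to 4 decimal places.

Under each hypothesis, the probability of the observed sequence is: P(data | r = 4) = (4/8)(4/7)(3/6) = 1/7; P(data | r = 6) = (2/8)(6/7)(5/6) = 5/28; P(data | r = 7) = (1/8)(7/7)(6/6) = 1/8.
The prior-weighted likelihoods are 1/5 · 1/7 = 1/35, 2/5 · 5/28 = 1/14, 2/5 · 1/8 = 1/20; summing to 3/20.
The posterior is then P(r = 4 | data) = 4/21, P(r = 6 | data) = 10/21, P(r = 7 | data) = 1/3.
The predictive probability is P(red next | data) = (2/5)(4/21) + (4/5)(10/21) + (1)(1/3) = 83/105.

0.7905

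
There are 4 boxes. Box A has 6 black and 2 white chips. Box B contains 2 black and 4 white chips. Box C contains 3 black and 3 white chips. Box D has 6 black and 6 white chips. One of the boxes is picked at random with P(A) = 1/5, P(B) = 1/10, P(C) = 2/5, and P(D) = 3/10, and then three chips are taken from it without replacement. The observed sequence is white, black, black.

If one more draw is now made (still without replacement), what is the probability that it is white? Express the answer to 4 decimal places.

Under each hypothesis, the probability of the observed sequence is: P(data | box A) = (2/8)(6/7)(5/6) = 0.17857; P(data | box B) = (4/6)(2/5)(1/4) = 0.066667; P(data | box C) = (3/6)(3/5)(2/4) = 0.15; P(data | box D) = (6/12)(6/11)(5/10) = 0.13636.
Weighting by the prior gives 1/5 · 0.17857 = 0.035714, 1/10 · 0.066667 = 0.0066667, 2/5 · 0.15 = 0.06, 3/10 · 0.13636 = 0.040909; summing to 0.14329.
The posterior is then P(box A | data) = 0.24924, P(box B | data) = 0.046526, P(box C | data) = 0.41873, P(box D | data) = 0.2855.
So P(white next | data) = Σ P(white next | H) P(H | data) = (1/5)(0.24924) + (1)(0.046526) + (2/3)(0.41873) + (5/9)(0.2855) = 0.53414.

0.5341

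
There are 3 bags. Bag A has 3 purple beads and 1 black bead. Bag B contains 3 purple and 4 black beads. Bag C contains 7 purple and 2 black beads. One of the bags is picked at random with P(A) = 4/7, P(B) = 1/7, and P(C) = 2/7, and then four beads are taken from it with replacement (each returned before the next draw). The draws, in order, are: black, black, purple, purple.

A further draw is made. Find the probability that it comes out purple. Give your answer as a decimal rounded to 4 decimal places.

0.6823

Compute the likelihood of the observed sequence for each case: P(data | bag A) = (1/4)(1/4)(3/4)(3/4) = 0.035156; P(data | bag B) = (4/7)(4/7)(3/7)(3/7) = 0.059975; P(data | bag C) = (2/9)(2/9)(7/9)(7/9) = 0.029873.
The prior-weighted likelihoods are 4/7 · 0.035156 = 0.020089, 1/7 · 0.059975 = 0.0085679, 2/7 · 0.029873 = 0.0085353; with total 0.037192.
Dividing through by the total gives posterior P(bag A | data) = 0.54014, P(bag B | data) = 0.23037, P(bag C | data) = 0.22949.
So P(purple next | data) = Σ P(purple next | H) P(H | data) = (3/4)(0.54014) + (3/7)(0.23037) + (7/9)(0.22949) = 0.68233.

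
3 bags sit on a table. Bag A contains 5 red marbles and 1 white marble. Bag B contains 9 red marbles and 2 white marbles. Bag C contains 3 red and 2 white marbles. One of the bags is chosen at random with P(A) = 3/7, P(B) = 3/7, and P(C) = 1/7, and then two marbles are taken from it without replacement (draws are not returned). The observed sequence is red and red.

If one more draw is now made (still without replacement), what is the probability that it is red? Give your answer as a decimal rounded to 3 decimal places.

0.733

Compute the likelihood of the observed sequence for each case: P(data | bag A) = (5/6)(4/5) = 2/3; P(data | bag B) = (9/11)(8/10) = 36/55; P(data | bag C) = (3/5)(2/4) = 3/10.
Multiplying each by its prior: 3/7 · 2/3 = 2/7, 3/7 · 36/55 = 108/385, 1/7 · 3/10 = 3/70; summing to 67/110.
Normalising, the posterior is P(bag A | data) = 220/469, P(bag B | data) = 216/469, P(bag C | data) = 33/469.
Averaging over the posterior, P(red next | data) = (3/4)(220/469) + (7/9)(216/469) + (1/3)(33/469) = 344/469.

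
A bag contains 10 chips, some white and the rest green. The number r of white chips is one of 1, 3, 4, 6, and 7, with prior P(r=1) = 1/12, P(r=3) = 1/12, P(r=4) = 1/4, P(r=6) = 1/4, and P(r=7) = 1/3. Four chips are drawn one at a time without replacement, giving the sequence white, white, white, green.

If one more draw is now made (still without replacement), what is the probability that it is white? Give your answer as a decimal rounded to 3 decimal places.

The likelihood of the observed sequence under each hypothesis: P(data | r = 1) = (1/10)(0/9) = 0; P(data | r = 3) = (3/10)(2/9)(1/8)(7/7) = 0.0083333; P(data | r = 4) = (4/10)(3/9)(2/8)(6/7) = 0.028571; P(data | r = 6) = (6/10)(5/9)(4/8)(4/7) = 0.095238; P(data | r = 7) = (7/10)(6/9)(5/8)(3/7) = 0.125.
The prior-weighted likelihoods are 1/12 · 0 = 0, 1/12 · 0.0083333 = 0.00069444, 1/4 · 0.028571 = 0.0071429, 1/4 · 0.095238 = 0.02381, 1/3 · 0.125 = 0.041667; these sum to 0.073313.
The posterior is then P(r = 1 | data) = 0, P(r = 3 | data) = 0.0094723, P(r = 4 | data) = 0.097429, P(r = 6 | data) = 0.32476, P(r = 7 | data) = 0.56834.
Averaging over the posterior, P(white next | data) = (0)(0.0094723) + (1/6)(0.097429) + (1/2)(0.32476) + (2/3)(0.56834) = 0.55751.

0.558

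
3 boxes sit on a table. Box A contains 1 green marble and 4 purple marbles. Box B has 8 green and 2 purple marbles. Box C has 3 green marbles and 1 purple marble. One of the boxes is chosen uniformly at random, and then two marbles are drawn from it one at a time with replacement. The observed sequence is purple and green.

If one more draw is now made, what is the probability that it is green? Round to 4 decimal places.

Compute the likelihood of the observed sequence for each case: P(data | box A) = (4/5)(1/5) = 0.16; P(data | box B) = (2/10)(8/10) = 0.16; P(data | box C) = (1/4)(3/4) = 0.1875.
The prior-weighted likelihoods are 1/3 · 0.16 = 0.053333, 1/3 · 0.16 = 0.053333, 1/3 · 0.1875 = 0.0625; summing to 0.16917.
Normalising, the posterior is P(box A | data) = 0.31527, P(box B | data) = 0.31527, P(box C | data) = 0.36946.
The predictive probability is P(green next | data) = (1/5)(0.31527) + (4/5)(0.31527) + (3/4)(0.36946) = 0.59236.

0.5924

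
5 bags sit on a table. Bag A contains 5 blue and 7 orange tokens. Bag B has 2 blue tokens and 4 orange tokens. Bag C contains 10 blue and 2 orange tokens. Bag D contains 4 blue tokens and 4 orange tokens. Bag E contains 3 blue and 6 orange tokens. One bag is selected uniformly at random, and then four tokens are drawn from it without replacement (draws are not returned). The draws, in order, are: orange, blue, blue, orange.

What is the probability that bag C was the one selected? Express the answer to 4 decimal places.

The likelihood of the observed sequence under each hypothesis: P(data | bag A) = (7/12)(5/11)(4/10)(6/9) = 0.070707; P(data | bag B) = (4/6)(2/5)(1/4)(3/3) = 0.066667; P(data | bag C) = (2/12)(10/11)(9/10)(1/9) = 0.015152; P(data | bag D) = (4/8)(4/7)(3/6)(3/5) = 0.085714; P(data | bag E) = (6/9)(3/8)(2/7)(5/6) = 0.059524.
The prior-weighted likelihoods are 1/5 · 0.070707 = 0.014141, 1/5 · 0.066667 = 0.013333, 1/5 · 0.015152 = 0.0030303, 1/5 · 0.085714 = 0.017143, 1/5 · 0.059524 = 0.011905; with total 0.059553.
Therefore the posterior P(bag C | data) = (0.0030303) / (0.059553) = 0.050884.

0.0509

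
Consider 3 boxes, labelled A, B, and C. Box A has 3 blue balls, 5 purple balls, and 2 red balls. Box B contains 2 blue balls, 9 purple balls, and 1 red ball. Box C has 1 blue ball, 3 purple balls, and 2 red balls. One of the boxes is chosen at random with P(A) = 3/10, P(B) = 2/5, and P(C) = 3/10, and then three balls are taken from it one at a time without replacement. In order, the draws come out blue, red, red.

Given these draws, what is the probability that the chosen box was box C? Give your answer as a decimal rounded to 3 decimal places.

The likelihood of the observed sequence under each hypothesis: P(data | box A) = (3/10)(2/9)(1/8) = 1/120; P(data | box B) = (2/12)(1/11)(0/10) = 0; P(data | box C) = (1/6)(2/5)(1/4) = 1/60.
Multiplying each by its prior: 3/10 · 1/120 = 1/400, 2/5 · 0 = 0, 3/10 · 1/60 = 1/200; summing to 3/400.
Therefore the posterior P(box C | data) = (1/200) / (3/400) = 2/3.

0.667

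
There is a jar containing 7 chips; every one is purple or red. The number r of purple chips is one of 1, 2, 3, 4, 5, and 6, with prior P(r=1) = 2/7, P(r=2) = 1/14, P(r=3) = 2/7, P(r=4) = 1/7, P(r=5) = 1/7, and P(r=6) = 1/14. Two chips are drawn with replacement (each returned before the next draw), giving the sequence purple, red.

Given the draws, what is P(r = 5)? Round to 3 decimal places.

For each hypothesis, P(data | H) works out to: P(data | r = 1) = (1/7)(6/7) = 6/49; P(data | r = 2) = (2/7)(5/7) = 10/49; P(data | r = 3) = (3/7)(4/7) = 12/49; P(data | r = 4) = (4/7)(3/7) = 12/49; P(data | r = 5) = (5/7)(2/7) = 10/49; P(data | r = 6) = (6/7)(1/7) = 6/49.
Weighting by the prior gives 2/7 · 6/49 = 12/343, 1/14 · 10/49 = 5/343, 2/7 · 12/49 = 24/343, 1/7 · 12/49 = 12/343, 1/7 · 10/49 = 10/343, 1/14 · 6/49 = 3/343; summing to 66/343.
So P(r = 5 | data) = (10/343) / (66/343) = 5/33.

0.152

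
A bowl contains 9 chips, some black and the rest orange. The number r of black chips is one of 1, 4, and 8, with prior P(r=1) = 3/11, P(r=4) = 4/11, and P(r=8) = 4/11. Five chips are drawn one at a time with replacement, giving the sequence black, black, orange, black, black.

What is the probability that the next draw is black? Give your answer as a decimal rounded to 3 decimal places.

The likelihood of the observed sequence under each hypothesis: P(data | r = 1) = (1/9)(1/9)(8/9)(1/9)(1/9) = 0.00013548; P(data | r = 4) = (4/9)(4/9)(5/9)(4/9)(4/9) = 0.021677; P(data | r = 8) = (8/9)(8/9)(1/9)(8/9)(8/9) = 0.069366.
The prior-weighted likelihoods are 3/11 · 0.00013548 = 3.6949e-05, 4/11 · 0.021677 = 0.0078825, 4/11 · 0.069366 = 0.025224; summing to 0.033144.
The posterior is then P(r = 1 | data) = 0.0011148, P(r = 4 | data) = 0.23783, P(r = 8 | data) = 0.76106.
The predictive probability is P(black next | data) = (1/9)(0.0011148) + (4/9)(0.23783) + (8/9)(0.76106) = 0.78232.

0.782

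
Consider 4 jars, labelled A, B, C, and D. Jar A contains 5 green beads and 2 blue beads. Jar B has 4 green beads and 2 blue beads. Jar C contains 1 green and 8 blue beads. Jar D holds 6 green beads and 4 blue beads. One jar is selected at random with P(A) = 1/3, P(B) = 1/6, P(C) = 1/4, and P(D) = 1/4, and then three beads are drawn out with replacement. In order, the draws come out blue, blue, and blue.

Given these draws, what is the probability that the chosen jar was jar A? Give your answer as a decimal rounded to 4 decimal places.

0.0378

Compute the likelihood of the observed sequence for each case: P(data | jar A) = (2/7)(2/7)(2/7) = 0.023324; P(data | jar B) = (2/6)(2/6)(2/6) = 0.037037; P(data | jar C) = (8/9)(8/9)(8/9) = 0.70233; P(data | jar D) = (4/10)(4/10)(4/10) = 0.064.
Multiplying each by its prior: 1/3 · 0.023324 = 0.0077745, 1/6 · 0.037037 = 0.0061728, 1/4 · 0.70233 = 0.17558, 1/4 · 0.064 = 0.016; these sum to 0.20553.
Therefore the posterior P(jar A | data) = (0.0077745) / (0.20553) = 0.037827.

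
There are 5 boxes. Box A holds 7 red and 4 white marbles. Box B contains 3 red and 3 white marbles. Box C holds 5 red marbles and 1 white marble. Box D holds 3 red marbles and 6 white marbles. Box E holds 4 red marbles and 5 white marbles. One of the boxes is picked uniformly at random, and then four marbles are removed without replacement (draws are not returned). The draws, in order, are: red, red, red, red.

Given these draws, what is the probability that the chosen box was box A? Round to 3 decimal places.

The likelihood of the observed sequence under each hypothesis: P(data | box A) = (7/11)(6/10)(5/9)(4/8) = 7/66; P(data | box B) = (3/6)(2/5)(1/4)(0/3) = 0; P(data | box C) = (5/6)(4/5)(3/4)(2/3) = 1/3; P(data | box D) = (3/9)(2/8)(1/7)(0/6) = 0; P(data | box E) = (4/9)(3/8)(2/7)(1/6) = 1/126.
Multiplying each by its prior: 1/5 · 7/66 = 7/330, 1/5 · 0 = 0, 1/5 · 1/3 = 1/15, 1/5 · 0 = 0, 1/5 · 1/126 = 1/630; these sum to 62/693.
So P(box A | data) = (7/330) / (62/693) = 147/620.

0.237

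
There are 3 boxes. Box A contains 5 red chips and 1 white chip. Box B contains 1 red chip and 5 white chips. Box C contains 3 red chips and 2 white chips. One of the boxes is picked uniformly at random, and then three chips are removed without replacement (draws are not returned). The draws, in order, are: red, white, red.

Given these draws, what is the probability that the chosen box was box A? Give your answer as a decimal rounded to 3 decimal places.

0.455

The likelihood of the observed sequence under each hypothesis: P(data | box A) = (5/6)(1/5)(4/4) = 1/6; P(data | box B) = (1/6)(5/5)(0/4) = 0; P(data | box C) = (3/5)(2/4)(2/3) = 1/5.
Weighting by the prior gives 1/3 · 1/6 = 1/18, 1/3 · 0 = 0, 1/3 · 1/5 = 1/15; summing to 11/90.
So P(box A | data) = (1/18) / (11/90) = 5/11.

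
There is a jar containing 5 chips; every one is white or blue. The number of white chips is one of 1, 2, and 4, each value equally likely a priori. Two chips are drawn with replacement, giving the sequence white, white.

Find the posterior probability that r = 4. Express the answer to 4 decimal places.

Under each hypothesis, the probability of the observed sequence is: P(data | r = 1) = (1/5)(1/5) = 1/25; P(data | r = 2) = (2/5)(2/5) = 4/25; P(data | r = 4) = (4/5)(4/5) = 16/25.
The prior-weighted likelihoods are 1/3 · 1/25 = 1/75, 1/3 · 4/25 = 4/75, 1/3 · 16/25 = 16/75; with total 7/25.
Hence P(r = 4 | data) = (16/75) / (7/25) = 16/21.

0.7619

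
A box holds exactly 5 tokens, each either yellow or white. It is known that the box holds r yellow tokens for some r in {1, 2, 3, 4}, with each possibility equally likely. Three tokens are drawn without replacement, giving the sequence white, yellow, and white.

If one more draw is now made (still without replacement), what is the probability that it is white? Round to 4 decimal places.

The likelihood of the observed sequence under each hypothesis: P(data | r = 1) = (4/5)(1/4)(3/3) = 1/5; P(data | r = 2) = (3/5)(2/4)(2/3) = 1/5; P(data | r = 3) = (2/5)(3/4)(1/3) = 1/10; P(data | r = 4) = (1/5)(4/4)(0/3) = 0.
Weighting by the prior gives 1/4 · 1/5 = 1/20, 1/4 · 1/5 = 1/20, 1/4 · 1/10 = 1/40, 1/4 · 0 = 0; with total 1/8.
Normalising, the posterior is P(r = 1 | data) = 2/5, P(r = 2 | data) = 2/5, P(r = 3 | data) = 1/5, P(r = 4 | data) = 0.
So P(white next | data) = Σ P(white next | H) P(H | data) = (1)(2/5) + (1/2)(2/5) + (0)(1/5) = 3/5.

0.6000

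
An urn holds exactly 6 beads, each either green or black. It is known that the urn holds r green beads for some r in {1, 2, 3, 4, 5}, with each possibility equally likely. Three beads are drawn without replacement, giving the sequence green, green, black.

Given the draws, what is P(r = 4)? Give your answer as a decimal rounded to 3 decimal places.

For each hypothesis, P(data | H) works out to: P(data | r = 1) = (1/6)(0/5) = 0; P(data | r = 2) = (2/6)(1/5)(4/4) = 1/15; P(data | r = 3) = (3/6)(2/5)(3/4) = 3/20; P(data | r = 4) = (4/6)(3/5)(2/4) = 1/5; P(data | r = 5) = (5/6)(4/5)(1/4) = 1/6.
Weighting by the prior gives 1/5 · 0 = 0, 1/5 · 1/15 = 1/75, 1/5 · 3/20 = 3/100, 1/5 · 1/5 = 1/25, 1/5 · 1/6 = 1/30; these sum to 7/60.
Therefore the posterior P(r = 4 | data) = (1/25) / (7/60) = 12/35.

0.343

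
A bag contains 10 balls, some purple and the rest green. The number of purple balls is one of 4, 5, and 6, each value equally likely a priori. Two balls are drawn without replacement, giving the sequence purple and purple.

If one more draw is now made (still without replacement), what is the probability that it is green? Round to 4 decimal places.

0.5887

The likelihood of the observed sequence under each hypothesis: P(data | r = 4) = (4/10)(3/9) = 2/15; P(data | r = 5) = (5/10)(4/9) = 2/9; P(data | r = 6) = (6/10)(5/9) = 1/3.
Multiplying each by its prior: 1/3 · 2/15 = 2/45, 1/3 · 2/9 = 2/27, 1/3 · 1/3 = 1/9; with total 31/135.
Normalising, the posterior is P(r = 4 | data) = 6/31, P(r = 5 | data) = 10/31, P(r = 6 | data) = 15/31.
The predictive probability is P(green next | data) = (3/4)(6/31) + (5/8)(10/31) + (1/2)(15/31) = 73/124.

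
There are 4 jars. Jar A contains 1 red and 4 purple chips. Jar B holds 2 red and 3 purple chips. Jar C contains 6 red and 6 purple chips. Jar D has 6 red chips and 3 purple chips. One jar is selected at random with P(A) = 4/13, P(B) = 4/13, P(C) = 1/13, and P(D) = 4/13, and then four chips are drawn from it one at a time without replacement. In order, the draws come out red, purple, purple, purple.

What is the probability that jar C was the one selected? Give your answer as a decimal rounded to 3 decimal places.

0.046

The likelihood of the observed sequence under each hypothesis: P(data | jar A) = (1/5)(4/4)(3/3)(2/2) = 0.2; P(data | jar B) = (2/5)(3/4)(2/3)(1/2) = 0.1; P(data | jar C) = (6/12)(6/11)(5/10)(4/9) = 0.060606; P(data | jar D) = (6/9)(3/8)(2/7)(1/6) = 0.011905.
Multiplying each by its prior: 4/13 · 0.2 = 0.061538, 4/13 · 0.1 = 0.030769, 1/13 · 0.060606 = 0.004662, 4/13 · 0.011905 = 0.003663; these sum to 0.10063.
So P(jar C | data) = (0.004662) / (0.10063) = 0.046327.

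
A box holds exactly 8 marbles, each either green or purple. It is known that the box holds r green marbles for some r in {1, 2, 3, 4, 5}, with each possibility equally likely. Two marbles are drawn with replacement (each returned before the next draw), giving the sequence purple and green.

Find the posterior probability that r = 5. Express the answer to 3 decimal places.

Under each hypothesis, the probability of the observed sequence is: P(data | r = 1) = (7/8)(1/8) = 7/64; P(data | r = 2) = (6/8)(2/8) = 3/16; P(data | r = 3) = (5/8)(3/8) = 15/64; P(data | r = 4) = (4/8)(4/8) = 1/4; P(data | r = 5) = (3/8)(5/8) = 15/64.
Multiplying each by its prior: 1/5 · 7/64 = 7/320, 1/5 · 3/16 = 3/80, 1/5 · 15/64 = 3/64, 1/5 · 1/4 = 1/20, 1/5 · 15/64 = 3/64; with total 13/64.
Hence P(r = 5 | data) = (3/64) / (13/64) = 3/13.

0.231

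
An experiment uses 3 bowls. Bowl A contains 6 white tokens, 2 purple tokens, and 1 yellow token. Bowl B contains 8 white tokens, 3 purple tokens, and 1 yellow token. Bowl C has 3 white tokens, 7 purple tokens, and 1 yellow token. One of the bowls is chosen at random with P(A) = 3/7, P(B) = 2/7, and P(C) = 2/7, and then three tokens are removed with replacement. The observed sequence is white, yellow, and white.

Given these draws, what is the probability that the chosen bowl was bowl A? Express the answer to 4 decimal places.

Under each hypothesis, the probability of the observed sequence is: P(data | bowl A) = (6/9)(1/9)(6/9) = 0.049383; P(data | bowl B) = (8/12)(1/12)(8/12) = 0.037037; P(data | bowl C) = (3/11)(1/11)(3/11) = 0.0067618.
Multiplying each by its prior: 3/7 · 0.049383 = 0.021164, 2/7 · 0.037037 = 0.010582, 2/7 · 0.0067618 = 0.001932; with total 0.033678.
So P(bowl A | data) = (0.021164) / (0.033678) = 0.62842.

0.6284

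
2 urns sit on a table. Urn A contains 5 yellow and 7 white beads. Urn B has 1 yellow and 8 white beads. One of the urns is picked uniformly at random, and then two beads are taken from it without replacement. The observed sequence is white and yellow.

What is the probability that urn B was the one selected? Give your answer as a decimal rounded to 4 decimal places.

0.2953

Compute the likelihood of the observed sequence for each case: P(data | urn A) = (7/12)(5/11) = 35/132; P(data | urn B) = (8/9)(1/8) = 1/9.
The prior-weighted likelihoods are 1/2 · 35/132 = 35/264, 1/2 · 1/9 = 1/18; with total 149/792.
By Bayes' rule, P(urn B | data) = (1/18) / (149/792) = 44/149.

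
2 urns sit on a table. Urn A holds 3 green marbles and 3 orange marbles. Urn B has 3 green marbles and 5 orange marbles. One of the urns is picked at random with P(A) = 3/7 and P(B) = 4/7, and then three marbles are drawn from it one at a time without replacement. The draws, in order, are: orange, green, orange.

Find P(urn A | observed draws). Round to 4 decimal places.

0.3865

For each hypothesis, P(data | H) works out to: P(data | urn A) = (3/6)(3/5)(2/4) = 3/20; P(data | urn B) = (5/8)(3/7)(4/6) = 5/28.
The prior-weighted likelihoods are 3/7 · 3/20 = 9/140, 4/7 · 5/28 = 5/49; these sum to 163/980.
Therefore the posterior P(urn A | data) = (9/140) / (163/980) = 63/163.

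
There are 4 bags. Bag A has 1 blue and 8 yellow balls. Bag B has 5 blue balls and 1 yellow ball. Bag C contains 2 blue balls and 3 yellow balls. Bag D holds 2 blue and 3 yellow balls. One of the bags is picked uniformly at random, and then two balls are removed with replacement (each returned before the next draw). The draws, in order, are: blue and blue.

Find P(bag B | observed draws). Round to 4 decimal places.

Compute the likelihood of the observed sequence for each case: P(data | bag A) = (1/9)(1/9) = 0.012346; P(data | bag B) = (5/6)(5/6) = 0.69444; P(data | bag C) = (2/5)(2/5) = 0.16; P(data | bag D) = (2/5)(2/5) = 0.16.
Multiplying each by its prior: 1/4 · 0.012346 = 0.0030864, 1/4 · 0.69444 = 0.17361, 1/4 · 0.16 = 0.04, 1/4 · 0.16 = 0.04; summing to 0.2567.
So P(bag B | data) = (0.17361) / (0.2567) = 0.67633.

0.6763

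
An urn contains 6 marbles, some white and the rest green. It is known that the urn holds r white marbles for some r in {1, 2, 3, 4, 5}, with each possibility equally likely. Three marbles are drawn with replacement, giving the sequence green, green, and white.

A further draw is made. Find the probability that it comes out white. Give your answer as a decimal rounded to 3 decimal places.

0.411

Compute the likelihood of the observed sequence for each case: P(data | r = 1) = (5/6)(5/6)(1/6) = 25/216; P(data | r = 2) = (4/6)(4/6)(2/6) = 4/27; P(data | r = 3) = (3/6)(3/6)(3/6) = 1/8; P(data | r = 4) = (2/6)(2/6)(4/6) = 2/27; P(data | r = 5) = (1/6)(1/6)(5/6) = 5/216.
Multiplying each by its prior: 1/5 · 25/216 = 5/216, 1/5 · 4/27 = 4/135, 1/5 · 1/8 = 1/40, 1/5 · 2/27 = 2/135, 1/5 · 5/216 = 1/216; summing to 7/72.
Normalising, the posterior is P(r = 1 | data) = 5/21, P(r = 2 | data) = 32/105, P(r = 3 | data) = 9/35, P(r = 4 | data) = 16/105, P(r = 5 | data) = 1/21.
Averaging over the posterior, P(white next | data) = (1/6)(5/21) + (1/3)(32/105) + (1/2)(9/35) + (2/3)(16/105) + (5/6)(1/21) = 37/90.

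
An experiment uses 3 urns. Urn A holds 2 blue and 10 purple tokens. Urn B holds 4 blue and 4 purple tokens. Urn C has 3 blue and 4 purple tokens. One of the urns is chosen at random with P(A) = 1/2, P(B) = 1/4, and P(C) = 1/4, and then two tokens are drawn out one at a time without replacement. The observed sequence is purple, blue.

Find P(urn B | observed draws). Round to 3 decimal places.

For each hypothesis, P(data | H) works out to: P(data | urn A) = (10/12)(2/11) = 5/33; P(data | urn B) = (4/8)(4/7) = 2/7; P(data | urn C) = (4/7)(3/6) = 2/7.
Multiplying each by its prior: 1/2 · 5/33 = 5/66, 1/4 · 2/7 = 1/14, 1/4 · 2/7 = 1/14; with total 101/462.
By Bayes' rule, P(urn B | data) = (1/14) / (101/462) = 33/101.

0.327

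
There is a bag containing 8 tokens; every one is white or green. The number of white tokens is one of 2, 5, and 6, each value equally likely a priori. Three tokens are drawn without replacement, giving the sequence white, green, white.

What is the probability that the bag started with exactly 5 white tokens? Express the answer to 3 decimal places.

0.455

Compute the likelihood of the observed sequence for each case: P(data | r = 2) = (2/8)(6/7)(1/6) = 1/28; P(data | r = 5) = (5/8)(3/7)(4/6) = 5/28; P(data | r = 6) = (6/8)(2/7)(5/6) = 5/28.
The prior-weighted likelihoods are 1/3 · 1/28 = 1/84, 1/3 · 5/28 = 5/84, 1/3 · 5/28 = 5/84; these sum to 11/84.
Hence P(r = 5 | data) = (5/84) / (11/84) = 5/11.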